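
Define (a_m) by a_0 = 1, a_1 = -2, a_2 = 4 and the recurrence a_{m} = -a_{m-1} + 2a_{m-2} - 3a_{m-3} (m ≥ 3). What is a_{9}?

-1892

The ordinary generating function has denominator 1 + q - 2q^2 + 3q^3.
Iterating the recurrence: a_0,…,a_{9} = 1, -2, 4, -11, 25, -59, 142, -335, 796, -1892.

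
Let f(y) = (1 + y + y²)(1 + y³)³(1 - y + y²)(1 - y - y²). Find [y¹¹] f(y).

(1 + y + y²) has coefficients 1,1,1 for degrees 0…2.
(1 + y³)³ has coefficients 1,0,0,3,0,0,3,0,0,1,0,0 for degrees 0…11.
Multiplying by (1 - y + y²) gives running coefficients 1,-1,1,3,-3,3,3,-3,3,1,-1,1 for degrees 0…11.
Finally multiplying by (1 - y - y²), the product of all factors after the first has coefficients 1,-2,1,3,-7,3,3,-9,3,1,-5,1 for degrees 0…11.
[y¹¹] = 1·1 + 1·(-5) + 1·1 = -3.

-3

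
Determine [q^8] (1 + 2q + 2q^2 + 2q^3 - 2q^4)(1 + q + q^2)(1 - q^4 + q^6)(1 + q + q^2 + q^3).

(1 + 2q + 2q^2 + 2q^3 - 2q^4) has coefficients 1,2,2,2,-2 for degrees 0…4.
(1 + q + q^2) has coefficients 1,1,1,0,0,0,0,0,0 for degrees 0…8.
Multiplying by (1 - q^4 + q^6) gives running coefficients 1,1,1,0,-1,-1,0,1,1 for degrees 0…8.
Finally multiplying by (1 + q + q^2 + q^3), the product of all factors after the first has coefficients 1,2,3,3,1,-1,-2,-1,1 for degrees 0…8.
[q^8] = 1·1 + 2·(-1) + 2·(-2) + 2·(-1) − 2·1 = -9.

-9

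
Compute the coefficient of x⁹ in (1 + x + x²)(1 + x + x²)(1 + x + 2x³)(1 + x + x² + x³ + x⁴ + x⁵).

(1 + x + x²) has coefficients 1,1,1 for degrees 0…2.
(1 + x + x²) has coefficients 1,1,1,0,0,0,0,0,0,0 for degrees 0…9.
Multiplying by (1 + x + 2x³) gives running coefficients 1,2,2,3,2,2,0,0,0,0 for degrees 0…9.
Finally multiplying by (1 + x + x² + x³ + x⁴ + x⁵), the product of all factors after the first has coefficients 1,3,5,8,10,12,11,9,7,4 for degrees 0…9.
[x⁹] = 1·4 + 1·7 + 1·9 = 20.

20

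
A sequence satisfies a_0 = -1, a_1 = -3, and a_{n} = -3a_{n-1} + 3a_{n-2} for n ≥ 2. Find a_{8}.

The ordinary generating function has denominator 1 + 3y - 3y^2.
Iterating the recurrence: a_0,…,a_{8} = -1, -3, 6, -27, 99, -378, 1431, -5427, 20574.

20574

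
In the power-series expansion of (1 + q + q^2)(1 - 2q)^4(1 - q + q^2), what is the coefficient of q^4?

41

(1 + q + q^2) has coefficients 1,1,1 for degrees 0…2.
(1 - 2q)^4 has coefficients 1,-8,24,-32,16 for degrees 0…4.
Finally multiplying by (1 - q + q^2), the product of all factors after the first has coefficients 1,-9,33,-64,72 for degrees 0…4.
[q^4] = 1·72 + 1·(-64) + 1·33 = 41.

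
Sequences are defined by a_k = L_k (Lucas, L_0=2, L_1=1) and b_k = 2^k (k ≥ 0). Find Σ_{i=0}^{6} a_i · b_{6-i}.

308

Write out a_i and b_{6-i} for i = 0,…,6 and sum the products.
Σ = 2·64 + 1·32 + 3·16 + 4·8 + 7·4 + 11·2 + 18·1 = 308.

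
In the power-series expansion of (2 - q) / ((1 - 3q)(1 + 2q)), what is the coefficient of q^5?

The denominator gives the recurrence a_n = a_(n−1) + 6a_(n−2) for n ≥ 2; the numerator fixes a_0 = 2, a_1 = 1.
Iterating: 2, 1, 13, 19, 97, 211, so a_5 = 211.

211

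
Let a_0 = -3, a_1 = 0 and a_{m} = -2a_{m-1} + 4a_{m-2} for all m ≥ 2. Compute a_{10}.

-104448

The ordinary generating function has denominator 1 + 2x - 4x^2.
Iterating the recurrence: a_0,…,a_{10} = -3, 0, -12, 24, -96, 288, -960, 3072, -9984, 32256, -104448.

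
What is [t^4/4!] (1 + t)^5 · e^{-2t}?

The EGF product rule gives c_4 = Σ_{k_1+k_2=4} C(4; k_1,k_2) · ∏ g_i(k_i), where (1+t)^5 gives the falling factorial (5)_k; e^{-2t} gives (-2)^k.
g_1(k) for k = 0…4: 1, 5, 20, 60, 120.
g_2(k) for k = 0…4: 1, -2, 4, -8, 16.
c_4 = Σ_k C(4,k)·g_1(k)·g_2(4−k) = 1·1·16 + 4·5·(-8) + 6·20·4 + 4·60·(-2) + 1·120·1 = 16 − 160 + 480 − 480 + 120 = -24.

-24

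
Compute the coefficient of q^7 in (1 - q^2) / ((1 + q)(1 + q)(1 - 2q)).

The denominator gives the recurrence a_n = 3a_(n−2) + 2a_(n−3) for n ≥ 3; the numerator fixes a_0 = 1, a_1 = 0, a_2 = 2.
Iterating: 1, 0, 2, 2, 6, 10, 22, 42, so a_7 = 42.

42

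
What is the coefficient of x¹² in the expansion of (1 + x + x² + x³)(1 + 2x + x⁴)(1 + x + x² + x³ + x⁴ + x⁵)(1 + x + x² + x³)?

(1 + x + x² + x³) has coefficients 1,1,1,1 for degrees 0…3.
(1 + 2x + x⁴) has coefficients 1,2,0,0,1,0,0,0,0,0,0,0,0 for degrees 0…12.
Multiplying by (1 + x + x² + x³ + x⁴ + x⁵) gives running coefficients 1,3,3,3,4,4,3,1,1,1,0,0,0 for degrees 0…12.
Finally multiplying by (1 + x + x² + x³), the product of all factors after the first has coefficients 1,4,7,10,13,14,14,12,9,6,3,2,1 for degrees 0…12.
[x¹²] = 1·1 + 1·2 + 1·3 + 1·6 = 12.

12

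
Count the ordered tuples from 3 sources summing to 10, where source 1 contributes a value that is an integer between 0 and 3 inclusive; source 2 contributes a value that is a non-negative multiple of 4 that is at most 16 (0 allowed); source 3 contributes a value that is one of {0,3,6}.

The generating function for the choices is (1 + t + t^2 + t^3)·(1 + t^4 + t^8 + t^12 + t^16)·(1 + t^3 + t^6); the count is [t^10].
(1 + t + t^2 + t^3) has coefficients 1,1,1,1 for degrees 0…3.
(1 + t^4 + t^8 + t^12 + t^16) has coefficients 1,0,0,0,1,0,0,0,1,0,0 for degrees 0…10.
Finally multiplying by (1 + t^3 + t^6), the product of all factors after the first has coefficients 1,0,0,1,1,0,1,1,1,0,1 for degrees 0…10.
[t^10] = 1·1 + 1·0 + 1·1 + 1·1 = 3.

3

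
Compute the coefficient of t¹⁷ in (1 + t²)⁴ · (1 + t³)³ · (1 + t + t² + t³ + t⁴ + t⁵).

(1 + t²)⁴ has coefficients 1,0,4,0,6,0,4,0,1 for degrees 0…8.
(1 + t³)³ has coefficients 1,0,0,3,0,0,3,0,0,1,0,0,0,0,0,0,0,0 for degrees 0…17.
Finally multiplying by (1 + t + t² + t³ + t⁴ + t⁵), the product of all factors after the first has coefficients 1,1,1,4,4,4,6,6,6,4,4,4,1,1,1,0,0,0 for degrees 0…17.
[t¹⁷] = 1·0 + 4·0 + 6·1 + 4·4 + 1·4 = 26.

26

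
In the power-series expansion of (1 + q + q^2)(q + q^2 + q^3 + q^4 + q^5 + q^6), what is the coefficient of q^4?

(1 + q + q^2) has coefficients 1,1,1 for degrees 0…2.
(q + q^2 + q^3 + q^4 + q^5 + q^6) has coefficients 0,1,1,1,1 for degrees 0…4.
[q^4] = 1·1 + 1·1 + 1·1 = 3.

3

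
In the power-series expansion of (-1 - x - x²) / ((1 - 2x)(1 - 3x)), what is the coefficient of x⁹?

-83501

The denominator gives the recurrence a_n = 5a_(n−1) − 6a_(n−2) for n ≥ 3; the numerator fixes a_0 = -1, a_1 = -6, a_2 = -25.
Iterating: -1, -6, -25, -89, -295, -941, -2935, -9029, -27535, -83501, so a_9 = -83501.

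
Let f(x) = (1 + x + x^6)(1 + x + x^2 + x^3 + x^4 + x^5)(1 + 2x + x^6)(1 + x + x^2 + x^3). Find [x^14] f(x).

(1 + x + x^6) has coefficients 1,1,0,0,0,0,1 for degrees 0…6.
(1 + x + x^2 + x^3 + x^4 + x^5) has coefficients 1,1,1,1,1,1,0,0,0,0,0,0,0,0,0 for degrees 0…14.
Multiplying by (1 + 2x + x^6) gives running coefficients 1,3,3,3,3,3,3,1,1,1,1,1,0,0,0 for degrees 0…14.
Finally multiplying by (1 + x + x^2 + x^3), the product of all factors after the first has coefficients 1,4,7,10,12,12,12,10,8,6,4,4,3,2,1 for degrees 0…14.
[x^14] = 1·1 + 1·2 + 1·8 = 11.

11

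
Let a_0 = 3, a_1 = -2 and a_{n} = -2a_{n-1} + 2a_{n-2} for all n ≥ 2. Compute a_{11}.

-76672

The ordinary generating function has denominator 1 + 2t - 2t^2.
Iterating the recurrence: a_0,…,a_{11} = 3, -2, 10, -24, 68, -184, 504, -1376, 3760, -10272, 28064, -76672.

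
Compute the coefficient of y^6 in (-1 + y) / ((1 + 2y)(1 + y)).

-190

The denominator gives the recurrence a_n = −3a_(n−1) − 2a_(n−2) for n ≥ 3; the numerator fixes a_0 = -1, a_1 = 4, a_2 = -10.
Iterating: -1, 4, -10, 22, -46, 94, -190, so a_6 = -190.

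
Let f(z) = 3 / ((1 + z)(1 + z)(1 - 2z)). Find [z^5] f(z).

36

The denominator gives the recurrence a_n = 3a_(n−2) + 2a_(n−3) for n ≥ 3; the numerator fixes a_0 = 3, a_1 = 0, a_2 = 9.
Iterating: 3, 0, 9, 6, 27, 36, so a_5 = 36.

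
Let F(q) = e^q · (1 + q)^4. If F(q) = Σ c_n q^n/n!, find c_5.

501

The EGF product rule gives c_5 = Σ_{k_1+k_2=5} C(5; k_1,k_2) · ∏ g_i(k_i), where e^q gives (1)^k; (1+q)^4 gives the falling factorial (4)_k.
g_1(k) for k = 0…5: 1, 1, 1, 1, 1, 1.
g_2(k) for k = 0…5: 1, 4, 12, 24, 24, 0.
c_5 = Σ_k C(5,k)·g_1(k)·g_2(5−k) = 5·1·24 + 10·1·24 + 10·1·12 + 5·1·4 + 1·1·1 = 120 + 240 + 120 + 20 + 1 = 501.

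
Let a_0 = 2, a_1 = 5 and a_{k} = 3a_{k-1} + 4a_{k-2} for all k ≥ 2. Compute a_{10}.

The ordinary generating function has denominator 1 - 3x - 4x^2.
Iterating the recurrence: a_0,…,a_{10} = 2, 5, 23, 89, 359, 1433, 5735, 22937, 91751, 367001, 1468007.

1468007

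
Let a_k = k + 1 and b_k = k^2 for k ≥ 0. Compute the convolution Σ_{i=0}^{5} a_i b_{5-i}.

The convolution is the x^5 coefficient of A(x)B(x).
Σ = 1·25 + 2·16 + 3·9 + 4·4 + 5·1 + 6·0 = 105.

105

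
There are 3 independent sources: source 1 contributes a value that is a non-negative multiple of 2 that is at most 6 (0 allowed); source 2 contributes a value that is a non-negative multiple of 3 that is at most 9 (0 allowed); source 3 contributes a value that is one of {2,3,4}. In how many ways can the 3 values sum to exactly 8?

The generating function for the choices is (1 + t^2 + t^4 + t^6)·(1 + t^3 + t^6 + t^9)·(t^2 + t^3 + t^4); the count is [t^8].
(1 + t^2 + t^4 + t^6) has coefficients 1,0,1,0,1,0,1 for degrees 0…6.
(1 + t^3 + t^6 + t^9) has coefficients 1,0,0,1,0,0,1,0,0 for degrees 0…8.
Finally multiplying by (t^2 + t^3 + t^4), the product of all factors after the first has coefficients 0,0,1,1,1,1,1,1,1 for degrees 0…8.
[t^8] = 1·1 + 1·1 + 1·1 + 1·1 = 4.

4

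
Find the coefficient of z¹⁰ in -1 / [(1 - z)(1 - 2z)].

Partial fractions give a closed form: a_n = (1)·1^n + (-2)·2^n.
At n = 10: a_10 = -2047.

-2047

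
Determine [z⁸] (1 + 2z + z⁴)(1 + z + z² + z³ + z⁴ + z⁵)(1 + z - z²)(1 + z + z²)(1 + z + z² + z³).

34

(1 + 2z + z⁴) has coefficients 1,2,0,0,1 for degrees 0…4.
(1 + z + z² + z³ + z⁴ + z⁵) has coefficients 1,1,1,1,1,1,0,0,0 for degrees 0…8.
Multiplying by (1 + z - z²) gives running coefficients 1,2,1,1,1,1,0,-1,0 for degrees 0…8.
Multiplying by (1 + z + z²) gives running coefficients 1,3,4,4,3,3,2,0,-1 for degrees 0…8.
Finally multiplying by (1 + z + z² + z³), the product of all factors after the first has coefficients 1,4,8,12,14,14,12,8,4 for degrees 0…8.
[z⁸] = 1·4 + 2·8 + 1·14 = 34.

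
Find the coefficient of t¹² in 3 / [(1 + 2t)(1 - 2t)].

Partial fractions give a closed form: a_n = (3/2)·(-2)^n + (3/2)·2^n.
At n = 12: a_12 = 12288.

12288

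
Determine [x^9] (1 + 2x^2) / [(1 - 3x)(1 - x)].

The denominator gives the recurrence a_n = 4a_(n−1) − 3a_(n−2) for n ≥ 3; the numerator fixes a_0 = 1, a_1 = 4, a_2 = 15.
Iterating: 1, 4, 15, 48, 147, 444, 1335, 4008, 12027, 36084, so a_9 = 36084.

36084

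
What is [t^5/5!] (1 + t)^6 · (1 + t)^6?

95040

The EGF product rule gives c_5 = Σ_{k_1+k_2=5} C(5; k_1,k_2) · ∏ g_i(k_i), where (1+t)^6 gives the falling factorial (6)_k; (1+t)^6 gives the falling factorial (6)_k.
g_1(k) for k = 0…5: 1, 6, 30, 120, 360, 720.
g_2(k) for k = 0…5: 1, 6, 30, 120, 360, 720.
c_5 = Σ_k C(5,k)·g_1(k)·g_2(5−k) = 1·1·720 + 5·6·360 + 10·30·120 + 10·120·30 + 5·360·6 + 1·720·1 = 720 + 10800 + 36000 + 36000 + 10800 + 720 = 95040.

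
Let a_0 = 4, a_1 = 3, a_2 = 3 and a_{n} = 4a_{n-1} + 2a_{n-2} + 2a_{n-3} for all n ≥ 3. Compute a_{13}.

The ordinary generating function has denominator 1 - 4q - 2q^2 - 2q^3.
Iterating the recurrence: a_0,…,a_{13} = 4, 3, 3, 26, 116, 522, 2372, 10764, 48844, 221648, 1005808, 4564216, 20711776, 93987152.

93987152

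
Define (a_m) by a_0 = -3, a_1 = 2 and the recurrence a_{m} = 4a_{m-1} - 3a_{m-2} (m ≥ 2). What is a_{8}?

16397

The ordinary generating function has denominator 1 - 4t + 3t^2.
Iterating the recurrence: a_0,…,a_{8} = -3, 2, 17, 62, 197, 602, 1817, 5462, 16397.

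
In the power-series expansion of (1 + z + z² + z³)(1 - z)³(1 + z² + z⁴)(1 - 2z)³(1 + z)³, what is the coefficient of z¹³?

9

(1 + z + z² + z³) has coefficients 1,1,1,1 for degrees 0…3.
(1 - z)³ has coefficients 1,-3,3,-1,0,0,0,0,0,0,0,0,0,0 for degrees 0…13.
Multiplying by (1 + z² + z⁴) gives running coefficients 1,-3,4,-4,4,-4,3,-1,0,0,0,0,0,0 for degrees 0…13.
Multiplying by (1 - 2z)³ gives running coefficients 1,-9,34,-72,100,-108,107,-99,74,-36,8,0,0,0 for degrees 0…13.
Finally multiplying by (1 + z)³, the product of all factors after the first has coefficients 1,-6,10,4,-23,10,11,-2,-10,-4,23,-10,-12,8 for degrees 0…13.
[z¹³] = 1·8 + 1·(-12) + 1·(-10) + 1·23 = 9.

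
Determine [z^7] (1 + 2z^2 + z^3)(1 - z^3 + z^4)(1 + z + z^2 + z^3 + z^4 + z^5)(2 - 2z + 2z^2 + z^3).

10

(1 + 2z^2 + z^3) has coefficients 1,0,2,1 for degrees 0…3.
(1 - z^3 + z^4) has coefficients 1,0,0,-1,1,0,0,0 for degrees 0…7.
Multiplying by (1 + z + z^2 + z^3 + z^4 + z^5) gives running coefficients 1,1,1,0,1,1,0,0 for degrees 0…7.
Finally multiplying by (2 - 2z + 2z^2 + z^3), the product of all factors after the first has coefficients 2,0,2,1,5,1,0,3 for degrees 0…7.
[z^7] = 1·3 + 2·1 + 1·5 = 10.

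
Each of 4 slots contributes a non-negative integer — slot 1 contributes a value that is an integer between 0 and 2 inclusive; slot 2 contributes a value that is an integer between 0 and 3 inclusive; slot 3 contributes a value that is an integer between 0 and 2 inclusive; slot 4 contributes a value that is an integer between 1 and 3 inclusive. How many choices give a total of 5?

The generating function for the choices is (1 + y + y^2)·(1 + y + y^2 + y^3)·(1 + y + y^2)·(y + y^2 + y^3); the count is [y^5].
(1 + y + y^2) has coefficients 1,1,1 for degrees 0…2.
(1 + y + y^2 + y^3) has coefficients 1,1,1,1,0,0 for degrees 0…5.
Multiplying by (1 + y + y^2) gives running coefficients 1,2,3,3,2,1 for degrees 0…5.
Finally multiplying by (y + y^2 + y^3), the product of all factors after the first has coefficients 0,1,3,6,8,8 for degrees 0…5.
[y^5] = 1·8 + 1·8 + 1·6 = 22.

22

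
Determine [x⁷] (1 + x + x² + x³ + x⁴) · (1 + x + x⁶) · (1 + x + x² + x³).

(1 + x + x² + x³ + x⁴) has coefficients 1,1,1,1,1 for degrees 0…4.
(1 + x + x⁶) has coefficients 1,1,0,0,0,0,1,0 for degrees 0…7.
Finally multiplying by (1 + x + x² + x³), the product of all factors after the first has coefficients 1,2,2,2,1,0,1,1 for degrees 0…7.
[x⁷] = 1·1 + 1·1 + 1·0 + 1·1 + 1·2 = 5.

5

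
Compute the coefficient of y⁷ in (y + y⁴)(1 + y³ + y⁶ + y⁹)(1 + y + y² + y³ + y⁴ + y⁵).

(y + y⁴) has coefficients 0,1,0,0,1 for degrees 0…4.
(1 + y³ + y⁶ + y⁹) has coefficients 1,0,0,1,0,0,1,0 for degrees 0…7.
Finally multiplying by (1 + y + y² + y³ + y⁴ + y⁵), the product of all factors after the first has coefficients 1,1,1,2,2,2,2,2 for degrees 0…7.
[y⁷] = 1·2 + 1·2 = 4.

4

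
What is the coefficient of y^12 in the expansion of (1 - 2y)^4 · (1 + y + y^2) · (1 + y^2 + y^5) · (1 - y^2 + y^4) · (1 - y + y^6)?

(1 - 2y)^4 has coefficients 1,-8,24,-32,16 for degrees 0…4.
(1 + y + y^2) has coefficients 1,1,1,0,0,0,0,0,0,0,0,0,0 for degrees 0…12.
Multiplying by (1 + y^2 + y^5) gives running coefficients 1,1,2,1,1,1,1,1,0,0,0,0,0 for degrees 0…12.
Multiplying by (1 - y^2 + y^4) gives running coefficients 1,1,1,0,0,1,2,1,0,0,1,1,0 for degrees 0…12.
Finally multiplying by (1 - y + y^6), the product of all factors after the first has coefficients 1,0,0,-1,0,1,2,0,0,0,1,1,1 for degrees 0…12.
[y^12] = 1·1 − 8·1 + 24·1 − 32·0 + 16·0 = 17.

17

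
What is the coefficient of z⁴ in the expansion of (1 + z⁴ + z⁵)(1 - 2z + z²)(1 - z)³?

6

(1 + z⁴ + z⁵) has coefficients 1,0,0,0,1 for degrees 0…4.
(1 - 2z + z²) has coefficients 1,-2,1,0,0 for degrees 0…4.
Finally multiplying by (1 - z)³, the product of all factors after the first has coefficients 1,-5,10,-10,5 for degrees 0…4.
[z⁴] = 1·5 + 1·1 = 6.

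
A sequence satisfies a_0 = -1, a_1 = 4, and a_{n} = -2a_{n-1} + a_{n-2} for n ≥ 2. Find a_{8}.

The ordinary generating function has denominator 1 + 2z - z^2.
Iterating the recurrence: a_0,…,a_{8} = -1, 4, -9, 22, -53, 128, -309, 746, -1801.

-1801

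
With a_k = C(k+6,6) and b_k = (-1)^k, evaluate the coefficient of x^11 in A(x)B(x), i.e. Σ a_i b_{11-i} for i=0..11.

7476

This is [x^11] in the product of the two ordinary generating functions.
Σ = 1·(-1) + 7·1 + 28·(-1) + 84·1 + 210·(-1) + 462·1 + 924·(-1) + 1716·1 + 3003·(-1) + 5005·1 + 8008·(-1) + 12376·1 = 7476.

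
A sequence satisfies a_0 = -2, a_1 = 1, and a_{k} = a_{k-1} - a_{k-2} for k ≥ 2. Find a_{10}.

The ordinary generating function has denominator 1 - z + z^2.
Iterating the recurrence: a_0,…,a_{10} = -2, 1, 3, 2, -1, -3, -2, 1, 3, 2, -1.

-1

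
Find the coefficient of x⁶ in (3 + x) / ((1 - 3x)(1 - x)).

3643

Partial fractions give a closed form: a_n = (5)·3^n + (-2)·1^n.
At n = 6: a_6 = 3643.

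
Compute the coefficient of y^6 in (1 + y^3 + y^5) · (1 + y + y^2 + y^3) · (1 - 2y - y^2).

(1 + y^3 + y^5) has coefficients 1,0,0,1,0,1 for degrees 0…5.
(1 + y + y^2 + y^3) has coefficients 1,1,1,1,0,0,0 for degrees 0…6.
Finally multiplying by (1 - 2y - y^2), the product of all factors after the first has coefficients 1,-1,-2,-2,-3,-1,0 for degrees 0…6.
[y^6] = 1·0 + 1·(-2) + 1·(-1) = -3.

-3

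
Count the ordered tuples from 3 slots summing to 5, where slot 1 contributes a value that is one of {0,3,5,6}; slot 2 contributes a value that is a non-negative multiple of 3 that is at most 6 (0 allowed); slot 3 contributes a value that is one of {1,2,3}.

2

The generating function for the choices is (1 + x³ + x⁵ + x⁶)·(1 + x³ + x⁶)·(x + x² + x³); the count is [x⁵].
(1 + x³ + x⁵ + x⁶) has coefficients 1,0,0,1,0,1 for degrees 0…5.
(1 + x³ + x⁶) has coefficients 1,0,0,1,0,0 for degrees 0…5.
Finally multiplying by (x + x² + x³), the product of all factors after the first has coefficients 0,1,1,1,1,1 for degrees 0…5.
[x⁵] = 1·1 + 1·1 + 1·0 = 2.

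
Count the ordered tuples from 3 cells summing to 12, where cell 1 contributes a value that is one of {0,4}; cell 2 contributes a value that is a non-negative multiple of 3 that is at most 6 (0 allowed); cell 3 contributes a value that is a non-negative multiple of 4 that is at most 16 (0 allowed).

2

The generating function for the choices is (1 + x^4)·(1 + x^3 + x^6)·(1 + x^4 + x^8 + x^12 + x^16); the count is [x^12].
(1 + x^4) has coefficients 1,0,0,0,1 for degrees 0…4.
(1 + x^3 + x^6) has coefficients 1,0,0,1,0,0,1,0,0,0,0,0,0 for degrees 0…12.
Finally multiplying by (1 + x^4 + x^8 + x^12 + x^16), the product of all factors after the first has coefficients 1,0,0,1,1,0,1,1,1,0,1,1,1 for degrees 0…12.
[x^12] = 1·1 + 1·1 = 2.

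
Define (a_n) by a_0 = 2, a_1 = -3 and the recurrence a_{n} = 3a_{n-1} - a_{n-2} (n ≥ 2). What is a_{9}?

-9726

The ordinary generating function has denominator 1 - 3t + t^2.
Iterating the recurrence: a_0,…,a_{9} = 2, -3, -11, -30, -79, -207, -542, -1419, -3715, -9726.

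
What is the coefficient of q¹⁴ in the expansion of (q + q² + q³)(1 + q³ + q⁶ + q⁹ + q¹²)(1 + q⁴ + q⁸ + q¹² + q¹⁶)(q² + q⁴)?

6

(q + q² + q³) has coefficients 0,1,1,1 for degrees 0…3.
(1 + q³ + q⁶ + q⁹ + q¹²) has coefficients 1,0,0,1,0,0,1,0,0,1,0,0,1,0,0 for degrees 0…14.
Multiplying by (1 + q⁴ + q⁸ + q¹² + q¹⁶) gives running coefficients 1,0,0,1,1,0,1,1,1,1,1,1,2,1,1 for degrees 0…14.
Finally multiplying by (q² + q⁴), the product of all factors after the first has coefficients 0,0,1,0,1,1,1,1,2,1,2,2,2,2,3 for degrees 0…14.
[q¹⁴] = 1·2 + 1·2 + 1·2 = 6.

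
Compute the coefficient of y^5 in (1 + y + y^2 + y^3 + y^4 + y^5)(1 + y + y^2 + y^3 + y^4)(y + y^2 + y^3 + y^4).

14

(1 + y + y^2 + y^3 + y^4 + y^5) has coefficients 1,1,1,1,1,1 for degrees 0…5.
(1 + y + y^2 + y^3 + y^4) has coefficients 1,1,1,1,1,0 for degrees 0…5.
Finally multiplying by (y + y^2 + y^3 + y^4), the product of all factors after the first has coefficients 0,1,2,3,4,4 for degrees 0…5.
[y^5] = 1·4 + 1·4 + 1·3 + 1·2 + 1·1 + 1·0 = 14.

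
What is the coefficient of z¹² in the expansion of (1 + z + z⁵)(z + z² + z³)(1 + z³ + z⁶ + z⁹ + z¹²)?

(1 + z + z⁵) has coefficients 1,1,0,0,0,1 for degrees 0…5.
(z + z² + z³) has coefficients 0,1,1,1,0,0,0,0,0,0,0,0,0 for degrees 0…12.
Finally multiplying by (1 + z³ + z⁶ + z⁹ + z¹²), the product of all factors after the first has coefficients 0,1,1,1,1,1,1,1,1,1,1,1,1 for degrees 0…12.
[z¹²] = 1·1 + 1·1 + 1·1 = 3.

3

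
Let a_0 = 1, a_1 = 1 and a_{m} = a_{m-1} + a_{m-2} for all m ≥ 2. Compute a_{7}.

The ordinary generating function has denominator 1 - z - z^2.
Iterating the recurrence: a_0,…,a_{7} = 1, 1, 2, 3, 5, 8, 13, 21.

21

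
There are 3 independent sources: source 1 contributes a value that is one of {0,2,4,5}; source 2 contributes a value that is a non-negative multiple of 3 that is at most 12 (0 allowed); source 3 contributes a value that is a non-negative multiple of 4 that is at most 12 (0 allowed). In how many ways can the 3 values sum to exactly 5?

2

The generating function for the choices is (1 + y² + y⁴ + y⁵)·(1 + y³ + y⁶ + y⁹ + y¹²)·(1 + y⁴ + y⁸ + y¹²); the count is [y⁵].
(1 + y² + y⁴ + y⁵) has coefficients 1,0,1,0,1,1 for degrees 0…5.
(1 + y³ + y⁶ + y⁹ + y¹²) has coefficients 1,0,0,1,0,0 for degrees 0…5.
Finally multiplying by (1 + y⁴ + y⁸ + y¹²), the product of all factors after the first has coefficients 1,0,0,1,1,0 for degrees 0…5.
[y⁵] = 1·0 + 1·1 + 1·0 + 1·1 = 2.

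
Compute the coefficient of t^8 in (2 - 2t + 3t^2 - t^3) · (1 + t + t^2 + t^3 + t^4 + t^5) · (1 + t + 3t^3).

7

(2 - 2t + 3t^2 - t^3) has coefficients 2,-2,3,-1 for degrees 0…3.
(1 + t + t^2 + t^3 + t^4 + t^5) has coefficients 1,1,1,1,1,1,0,0,0 for degrees 0…8.
Finally multiplying by (1 + t + 3t^3), the product of all factors after the first has coefficients 1,2,2,5,5,5,4,3,3 for degrees 0…8.
[t^8] = 2·3 − 2·3 + 3·4 − 1·5 = 7.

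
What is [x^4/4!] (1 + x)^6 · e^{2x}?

2248

The EGF product rule gives c_4 = Σ_{k_1+k_2=4} C(4; k_1,k_2) · ∏ g_i(k_i), where (1+x)^6 gives the falling factorial (6)_k; e^{2x} gives (2)^k.
g_1(k) for k = 0…4: 1, 6, 30, 120, 360.
g_2(k) for k = 0…4: 1, 2, 4, 8, 16.
c_4 = Σ_k C(4,k)·g_1(k)·g_2(4−k) = 1·1·16 + 4·6·8 + 6·30·4 + 4·120·2 + 1·360·1 = 16 + 192 + 720 + 960 + 360 = 2248.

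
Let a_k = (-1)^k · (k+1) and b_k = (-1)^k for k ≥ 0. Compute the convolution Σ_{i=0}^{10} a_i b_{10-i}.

66

This is [x^10] in the product of the two ordinary generating functions.
Σ = 1·1 − 2·(-1) + 3·1 − 4·(-1) + 5·1 − 6·(-1) + 7·1 − 8·(-1) + 9·1 − 10·(-1) + 11·1 = 66.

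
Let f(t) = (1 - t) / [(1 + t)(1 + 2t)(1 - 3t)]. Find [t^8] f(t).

2275

The denominator gives the recurrence a_n = 7a_(n−2) + 6a_(n−3) for n ≥ 3; the numerator fixes a_0 = 1, a_1 = -1, a_2 = 7.
Iterating: 1, -1, 7, -1, 43, 35, 295, 503, 2275, so a_8 = 2275.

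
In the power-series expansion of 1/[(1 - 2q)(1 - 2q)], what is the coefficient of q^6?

448

The denominator gives the recurrence a_n = 4a_(n−1) − 4a_(n−2) for n ≥ 2; the numerator fixes a_0 = 1, a_1 = 4.
Iterating: 1, 4, 12, 32, 80, 192, 448, so a_6 = 448.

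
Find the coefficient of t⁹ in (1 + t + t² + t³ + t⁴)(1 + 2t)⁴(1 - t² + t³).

(1 + t + t² + t³ + t⁴) has coefficients 1,1,1,1,1 for degrees 0…4.
(1 + 2t)⁴ has coefficients 1,8,24,32,16,0,0,0,0,0 for degrees 0…9.
Finally multiplying by (1 - t² + t³), the product of all factors after the first has coefficients 1,8,23,25,0,-8,16,16,0,0 for degrees 0…9.
[t⁹] = 1·0 + 1·0 + 1·16 + 1·16 + 1·(-8) = 24.

24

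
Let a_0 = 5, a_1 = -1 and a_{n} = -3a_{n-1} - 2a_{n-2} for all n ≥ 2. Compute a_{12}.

-16375

The ordinary generating function has denominator 1 + 3q + 2q^2.
Iterating the recurrence: a_0,…,a_{12} = 5, -1, -7, 23, -55, 119, -247, 503, -1015, 2039, -4087, 8183, -16375.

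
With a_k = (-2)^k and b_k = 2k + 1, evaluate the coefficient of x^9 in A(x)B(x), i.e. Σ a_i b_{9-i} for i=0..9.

-107

The convolution is the x^9 coefficient of A(x)B(x).
Σ = 1·19 − 2·17 + 4·15 − 8·13 + 16·11 − 32·9 + 64·7 − 128·5 + 256·3 − 512·1 = -107.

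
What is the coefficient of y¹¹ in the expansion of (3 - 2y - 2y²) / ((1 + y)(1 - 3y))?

280482

The denominator gives the recurrence a_n = 2a_(n−1) + 3a_(n−2) for n ≥ 3; the numerator fixes a_0 = 3, a_1 = 4, a_2 = 15.
Iterating: 3, 4, 15, 42, 129, 384, 1155, 3462, 10389, 31164, 93495, 280482, so a_11 = 280482.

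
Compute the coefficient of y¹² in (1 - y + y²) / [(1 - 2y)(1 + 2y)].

The denominator gives the recurrence a_n = 4a_(n−2) for n ≥ 3; the numerator fixes a_0 = 1, a_1 = -1, a_2 = 5.
Iterating: 1, -1, 5, -4, 20, -16, 80, -64, 320, -256, 1280, -1024, 5120, so a_12 = 5120.

5120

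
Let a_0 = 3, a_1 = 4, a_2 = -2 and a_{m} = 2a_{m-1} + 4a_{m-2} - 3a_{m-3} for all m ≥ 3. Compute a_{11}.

The ordinary generating function has denominator 1 - 2z - 4z^2 + 3z^3.
Iterating the recurrence: a_0,…,a_{11} = 3, 4, -2, 3, -14, -10, -85, -168, -646, -1709, -5498, -15894.

-15894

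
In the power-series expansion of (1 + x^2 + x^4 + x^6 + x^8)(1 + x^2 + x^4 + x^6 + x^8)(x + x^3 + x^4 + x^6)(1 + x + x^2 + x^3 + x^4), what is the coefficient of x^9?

29

(1 + x^2 + x^4 + x^6 + x^8) has coefficients 1,0,1,0,1,0,1,0,1 for degrees 0…8.
(1 + x^2 + x^4 + x^6 + x^8) has coefficients 1,0,1,0,1,0,1,0,1,0 for degrees 0…9.
Multiplying by (x + x^3 + x^4 + x^6) gives running coefficients 0,1,0,2,1,2,2,2,2,2 for degrees 0…9.
Finally multiplying by (1 + x + x^2 + x^3 + x^4), the product of all factors after the first has coefficients 0,1,1,3,4,6,7,9,9,10 for degrees 0…9.
[x^9] = 1·10 + 1·9 + 1·6 + 1·3 + 1·1 = 29.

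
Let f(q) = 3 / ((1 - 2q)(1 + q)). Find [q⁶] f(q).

129

Partial fractions give a closed form: a_n = (2)·2^n + (1)·(-1)^n.
At n = 6: a_6 = 129.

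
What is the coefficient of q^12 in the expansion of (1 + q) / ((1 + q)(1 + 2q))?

4096

Partial fractions give a closed form: a_n = (1)·(-2)^n.
At n = 12: a_12 = 4096.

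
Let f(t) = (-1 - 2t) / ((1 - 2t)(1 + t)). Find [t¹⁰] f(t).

-1365

Partial fractions give a closed form: a_n = (-4/3)·2^n + (1/3)·(-1)^n.
At n = 10: a_10 = -1365.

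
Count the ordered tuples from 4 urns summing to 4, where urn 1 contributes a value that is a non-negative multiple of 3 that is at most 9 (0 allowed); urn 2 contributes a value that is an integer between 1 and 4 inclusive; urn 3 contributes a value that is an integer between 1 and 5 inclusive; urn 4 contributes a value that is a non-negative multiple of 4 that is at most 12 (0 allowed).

3

The generating function for the choices is (1 + x^3 + x^6 + x^9)·(x + x^2 + x^3 + x^4)·(x + x^2 + x^3 + x^4 + x^5)·(1 + x^4 + x^8 + x^12); the count is [x^4].
(1 + x^3 + x^6 + x^9) has coefficients 1,0,0,1,0 for degrees 0…4.
(x + x^2 + x^3 + x^4) has coefficients 0,1,1,1,1 for degrees 0…4.
Multiplying by (x + x^2 + x^3 + x^4 + x^5) gives running coefficients 0,0,1,2,3 for degrees 0…4.
Finally multiplying by (1 + x^4 + x^8 + x^12), the product of all factors after the first has coefficients 0,0,1,2,3 for degrees 0…4.
[x^4] = 1·3 + 1·0 = 3.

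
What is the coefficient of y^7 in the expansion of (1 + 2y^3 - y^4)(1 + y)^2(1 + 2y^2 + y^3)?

3

(1 + 2y^3 - y^4) has coefficients 1,0,0,2,-1 for degrees 0…4.
(1 + y)^2 has coefficients 1,2,1,0,0,0,0,0 for degrees 0…7.
Finally multiplying by (1 + 2y^2 + y^3), the product of all factors after the first has coefficients 1,2,3,5,4,1,0,0 for degrees 0…7.
[y^7] = 1·0 + 2·4 − 1·5 = 3.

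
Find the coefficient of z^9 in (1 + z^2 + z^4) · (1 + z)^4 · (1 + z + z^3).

8

(1 + z^2 + z^4) has coefficients 1,0,1,0,1 for degrees 0…4.
(1 + z)^4 has coefficients 1,4,6,4,1,0,0,0,0,0 for degrees 0…9.
Finally multiplying by (1 + z + z^3), the product of all factors after the first has coefficients 1,5,10,11,9,7,4,1,0,0 for degrees 0…9.
[z^9] = 1·0 + 1·1 + 1·7 = 8.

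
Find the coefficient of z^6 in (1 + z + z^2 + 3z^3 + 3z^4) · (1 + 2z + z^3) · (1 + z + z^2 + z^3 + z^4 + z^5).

32

(1 + z + z^2 + 3z^3 + 3z^4) has coefficients 1,1,1,3,3 for degrees 0…4.
(1 + 2z + z^3) has coefficients 1,2,0,1,0,0,0 for degrees 0…6.
Finally multiplying by (1 + z + z^2 + z^3 + z^4 + z^5), the product of all factors after the first has coefficients 1,3,3,4,4,4,3 for degrees 0…6.
[z^6] = 1·3 + 1·4 + 1·4 + 3·4 + 3·3 = 32.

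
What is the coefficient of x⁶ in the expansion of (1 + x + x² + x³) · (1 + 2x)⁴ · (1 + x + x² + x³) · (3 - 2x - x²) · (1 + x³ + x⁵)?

(1 + x + x² + x³) has coefficients 1,1,1,1 for degrees 0…3.
(1 + 2x)⁴ has coefficients 1,8,24,32,16,0,0 for degrees 0…6.
Multiplying by (1 + x + x² + x³) gives running coefficients 1,9,33,65,80,72,48 for degrees 0…6.
Multiplying by (3 - 2x - x²) gives running coefficients 3,25,80,120,77,-9,-80 for degrees 0…6.
Finally multiplying by (1 + x³ + x⁵), the product of all factors after the first has coefficients 3,25,80,123,102,74,65 for degrees 0…6.
[x⁶] = 1·65 + 1·74 + 1·102 + 1·123 = 364.

364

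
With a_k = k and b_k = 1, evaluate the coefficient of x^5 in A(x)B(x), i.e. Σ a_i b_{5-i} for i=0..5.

15

This is [x^5] in the product of the two ordinary generating functions.
Σ = 0·1 + 1·1 + 2·1 + 3·1 + 4·1 + 5·1 = 15.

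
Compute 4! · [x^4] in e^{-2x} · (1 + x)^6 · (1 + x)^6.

4120

The EGF product rule gives c_4 = Σ_{k_1+k_2+k_3=4} C(4; k_1,k_2,k_3) · ∏ g_i(k_i), where e^{-2x} gives (-2)^k; (1+x)^6 gives the falling factorial (6)_k; (1+x)^6 gives the falling factorial (6)_k.
g_1(k) for k = 0…4: 1, -2, 4, -8, 16.
g_2(k) for k = 0…4: 1, 6, 30, 120, 360.
g_3(k) for k = 0…4: 1, 6, 30, 120, 360.
First combine the last two factors: h(k) = Σ_j C(k,j)·g_2(j)·g_3(k−j) for k = 0…4: 1, 12, 132, 1320, 11880.
c_4 = Σ_k C(4,k)·g_1(k)·h(4−k) = 1·1·11880 + 4·(-2)·1320 + 6·4·132 + 4·(-8)·12 + 1·16·1 = 11880 − 10560 + 3168 − 384 + 16 = 4120.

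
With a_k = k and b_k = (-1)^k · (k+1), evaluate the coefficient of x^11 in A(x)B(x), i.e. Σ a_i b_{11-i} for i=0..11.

Write out a_i and b_{11-i} for i = 0,…,11 and sum the products.
Σ = 0·(-12) + 1·11 + 2·(-10) + 3·9 + 4·(-8) + 5·7 + 6·(-6) + 7·5 + 8·(-4) + 9·3 + 10·(-2) + 11·1 = 6.

6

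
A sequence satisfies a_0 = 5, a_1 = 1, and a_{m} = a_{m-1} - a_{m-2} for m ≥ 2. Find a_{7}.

The ordinary generating function has denominator 1 - q + q^2.
Iterating the recurrence: a_0,…,a_{7} = 5, 1, -4, -5, -1, 4, 5, 1.

1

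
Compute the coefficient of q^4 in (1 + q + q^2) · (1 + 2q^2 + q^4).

(1 + q + q^2) has coefficients 1,1,1 for degrees 0…2.
(1 + 2q^2 + q^4) has coefficients 1,0,2,0,1 for degrees 0…4.
[q^4] = 1·1 + 1·0 + 1·2 = 3.

3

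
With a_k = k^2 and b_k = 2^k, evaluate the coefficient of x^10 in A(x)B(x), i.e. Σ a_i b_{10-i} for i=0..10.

5998

The convolution is the t^10 coefficient of A(t)B(t).
Σ = 0·1024 + 1·512 + 4·256 + 9·128 + 16·64 + 25·32 + 36·16 + 49·8 + 64·4 + 81·2 + 100·1 = 5998.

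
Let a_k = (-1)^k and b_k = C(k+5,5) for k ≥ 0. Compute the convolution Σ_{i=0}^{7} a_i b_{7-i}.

The convolution is the t^7 coefficient of A(t)B(t).
Σ = 1·792 − 1·462 + 1·252 − 1·126 + 1·56 − 1·21 + 1·6 − 1·1 = 496.

496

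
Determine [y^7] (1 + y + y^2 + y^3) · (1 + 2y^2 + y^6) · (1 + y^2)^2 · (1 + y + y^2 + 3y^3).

52

(1 + y + y^2 + y^3) has coefficients 1,1,1,1 for degrees 0…3.
(1 + 2y^2 + y^6) has coefficients 1,0,2,0,0,0,1,0 for degrees 0…7.
Multiplying by (1 + y^2)^2 gives running coefficients 1,0,4,0,5,0,3,0 for degrees 0…7.
Finally multiplying by (1 + y + y^2 + 3y^3), the product of all factors after the first has coefficients 1,1,5,7,9,17,8,18 for degrees 0…7.
[y^7] = 1·18 + 1·8 + 1·17 + 1·9 = 52.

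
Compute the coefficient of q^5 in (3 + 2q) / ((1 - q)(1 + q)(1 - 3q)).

The denominator gives the recurrence a_n = 3a_(n−1) + a_(n−2) − 3a_(n−3) for n ≥ 3; the numerator fixes a_0 = 3, a_1 = 11, a_2 = 36.
Iterating: 3, 11, 36, 110, 333, 1001, so a_5 = 1001.

1001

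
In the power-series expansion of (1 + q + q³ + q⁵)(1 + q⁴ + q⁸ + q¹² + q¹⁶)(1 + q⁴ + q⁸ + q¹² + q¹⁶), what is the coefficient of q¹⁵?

(1 + q + q³ + q⁵) has coefficients 1,1,0,1,0,1 for degrees 0…5.
(1 + q⁴ + q⁸ + q¹² + q¹⁶) has coefficients 1,0,0,0,1,0,0,0,1,0,0,0,1,0,0,0 for degrees 0…15.
Finally multiplying by (1 + q⁴ + q⁸ + q¹² + q¹⁶), the product of all factors after the first has coefficients 1,0,0,0,2,0,0,0,3,0,0,0,4,0,0,0 for degrees 0…15.
[q¹⁵] = 1·0 + 1·0 + 1·4 + 1·0 = 4.

4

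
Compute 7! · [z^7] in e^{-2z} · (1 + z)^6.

The EGF product rule gives c_7 = Σ_{k_1+k_2=7} C(7; k_1,k_2) · ∏ g_i(k_i), where e^{-2z} gives (-2)^k; (1+z)^6 gives the falling factorial (6)_k.
g_1(k) for k = 0…7: 1, -2, 4, -8, 16, -32, 64, -128.
g_2(k) for k = 0…7: 1, 6, 30, 120, 360, 720, 720, 0.
c_7 = Σ_k C(7,k)·g_1(k)·g_2(7−k) = 7·(-2)·720 + 21·4·720 + 35·(-8)·360 + 35·16·120 + 21·(-32)·30 + 7·64·6 + 1·(-128)·1 = −10080 + 60480 − 100800 + 67200 − 20160 + 2688 − 128 = -800.

-800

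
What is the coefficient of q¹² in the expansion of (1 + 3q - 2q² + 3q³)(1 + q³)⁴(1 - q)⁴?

(1 + 3q - 2q² + 3q³) has coefficients 1,3,-2,3 for degrees 0…3.
(1 + q³)⁴ has coefficients 1,0,0,4,0,0,6,0,0,4,0,0,1 for degrees 0…12.
Finally multiplying by (1 - q)⁴, the product of all factors after the first has coefficients 1,-4,6,0,-15,24,-10,-20,36,-20,-10,24,-15 for degrees 0…12.
[q¹²] = 1·(-15) + 3·24 − 2·(-10) + 3·(-20) = 17.

17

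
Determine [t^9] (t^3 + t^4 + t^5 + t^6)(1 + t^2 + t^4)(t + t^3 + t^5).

(t^3 + t^4 + t^5 + t^6) has coefficients 0,0,0,1,1,1,1 for degrees 0…6.
(1 + t^2 + t^4) has coefficients 1,0,1,0,1,0,0,0,0,0 for degrees 0…9.
Finally multiplying by (t + t^3 + t^5), the product of all factors after the first has coefficients 0,1,0,2,0,3,0,2,0,1 for degrees 0…9.
[t^9] = 1·0 + 1·3 + 1·0 + 1·2 = 5.

5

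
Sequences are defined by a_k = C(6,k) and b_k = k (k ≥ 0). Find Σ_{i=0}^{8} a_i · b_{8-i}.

The convolution is the x^8 coefficient of A(x)B(x).
Σ = 1·8 + 6·7 + 15·6 + 20·5 + 15·4 + 6·3 + 1·2 + 0·1 + 0·0 = 320.

320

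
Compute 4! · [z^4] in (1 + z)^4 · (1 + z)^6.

5040

The EGF product rule gives c_4 = Σ_{k_1+k_2=4} C(4; k_1,k_2) · ∏ g_i(k_i), where (1+z)^4 gives the falling factorial (4)_k; (1+z)^6 gives the falling factorial (6)_k.
g_1(k) for k = 0…4: 1, 4, 12, 24, 24.
g_2(k) for k = 0…4: 1, 6, 30, 120, 360.
c_4 = Σ_k C(4,k)·g_1(k)·g_2(4−k) = 1·1·360 + 4·4·120 + 6·12·30 + 4·24·6 + 1·24·1 = 360 + 1920 + 2160 + 576 + 24 = 5040.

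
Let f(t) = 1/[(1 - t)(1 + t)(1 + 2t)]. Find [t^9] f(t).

Partial fractions give a closed form: a_n = (1/6)·1^n + (-1/2)·(-1)^n + (4/3)·(-2)^n.
At n = 9: a_9 = -682.

-682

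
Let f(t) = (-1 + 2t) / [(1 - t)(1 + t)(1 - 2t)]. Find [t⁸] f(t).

Partial fractions give a closed form: a_n = (-1/2)·1^n + (-1/2)·(-1)^n.
At n = 8: a_8 = -1.

-1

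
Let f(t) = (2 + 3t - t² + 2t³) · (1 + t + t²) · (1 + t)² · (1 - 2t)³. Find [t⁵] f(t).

(2 + 3t - t² + 2t³) has coefficients 2,3,-1,2 for degrees 0…3.
(1 + t + t²) has coefficients 1,1,1,0,0,0 for degrees 0…5.
Multiplying by (1 + t)² gives running coefficients 1,3,4,3,1,0 for degrees 0…5.
Finally multiplying by (1 - 2t)³, the product of all factors after the first has coefficients 1,-3,-2,7,7,-2 for degrees 0…5.
[t⁵] = 2·(-2) + 3·7 − 1·7 + 2·(-2) = 6.

6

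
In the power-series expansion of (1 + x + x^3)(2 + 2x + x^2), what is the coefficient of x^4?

(1 + x + x^3) has coefficients 1,1,0,1 for degrees 0…3.
(2 + 2x + x^2) has coefficients 2,2,1,0,0 for degrees 0…4.
[x^4] = 1·0 + 1·0 + 1·2 = 2.

2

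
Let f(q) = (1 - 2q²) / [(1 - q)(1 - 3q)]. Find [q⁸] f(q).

7655

The denominator gives the recurrence a_n = 4a_(n−1) − 3a_(n−2) for n ≥ 3; the numerator fixes a_0 = 1, a_1 = 4, a_2 = 11.
Iterating: 1, 4, 11, 32, 95, 284, 851, 2552, 7655, so a_8 = 7655.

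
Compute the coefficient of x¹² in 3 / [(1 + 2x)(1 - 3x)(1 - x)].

Partial fractions give a closed form: a_n = (4/5)·(-2)^n + (27/10)·3^n + (-1/2)·1^n.
At n = 12: a_12 = 1438167.

1438167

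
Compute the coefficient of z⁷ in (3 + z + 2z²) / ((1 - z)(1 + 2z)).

The denominator gives the recurrence a_n = −a_(n−1) + 2a_(n−2) for n ≥ 3; the numerator fixes a_0 = 3, a_1 = -2, a_2 = 10.
Iterating: 3, -2, 10, -14, 34, -62, 130, -254, so a_7 = -254.

-254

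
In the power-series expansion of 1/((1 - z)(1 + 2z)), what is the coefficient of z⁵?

Partial fractions give a closed form: a_n = (1/3)·1^n + (2/3)·(-2)^n.
At n = 5: a_5 = -21.

-21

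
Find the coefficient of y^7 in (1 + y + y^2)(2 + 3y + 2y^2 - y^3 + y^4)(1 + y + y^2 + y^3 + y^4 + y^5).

14

(1 + y + y^2) has coefficients 1,1,1 for degrees 0…2.
(2 + 3y + 2y^2 - y^3 + y^4) has coefficients 2,3,2,-1,1,0,0,0 for degrees 0…7.
Finally multiplying by (1 + y + y^2 + y^3 + y^4 + y^5), the product of all factors after the first has coefficients 2,5,7,6,7,7,5,2 for degrees 0…7.
[y^7] = 1·2 + 1·5 + 1·7 = 14.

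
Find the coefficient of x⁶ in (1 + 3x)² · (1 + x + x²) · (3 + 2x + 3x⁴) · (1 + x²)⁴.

672

(1 + 3x)² has coefficients 1,6,9 for degrees 0…2.
(1 + x + x²) has coefficients 1,1,1,0,0,0,0 for degrees 0…6.
Multiplying by (3 + 2x + 3x⁴) gives running coefficients 3,5,5,2,3,3,3 for degrees 0…6.
Finally multiplying by (1 + x²)⁴, the product of all factors after the first has coefficients 3,5,17,22,41,41,57 for degrees 0…6.
[x⁶] = 1·57 + 6·41 + 9·41 = 672.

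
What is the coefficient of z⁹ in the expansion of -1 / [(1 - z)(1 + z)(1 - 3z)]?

-22143

Partial fractions give a closed form: a_n = (1/4)·1^n + (-1/8)·(-1)^n + (-9/8)·3^n.
At n = 9: a_9 = -22143.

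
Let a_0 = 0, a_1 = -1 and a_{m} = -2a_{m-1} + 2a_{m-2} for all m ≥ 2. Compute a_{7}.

-328

The ordinary generating function has denominator 1 + 2q - 2q^2.
Iterating the recurrence: a_0,…,a_{7} = 0, -1, 2, -6, 16, -44, 120, -328.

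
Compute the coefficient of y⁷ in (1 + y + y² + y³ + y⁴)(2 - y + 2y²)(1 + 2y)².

(1 + y + y² + y³ + y⁴) has coefficients 1,1,1,1,1 for degrees 0…4.
(2 - y + 2y²) has coefficients 2,-1,2,0,0,0,0,0 for degrees 0…7.
Finally multiplying by (1 + 2y)², the product of all factors after the first has coefficients 2,7,6,4,8,0,0,0 for degrees 0…7.
[y⁷] = 1·0 + 1·0 + 1·0 + 1·8 + 1·4 = 12.

12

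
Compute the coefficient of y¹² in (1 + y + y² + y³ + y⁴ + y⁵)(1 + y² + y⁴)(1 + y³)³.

11

(1 + y + y² + y³ + y⁴ + y⁵) has coefficients 1,1,1,1,1,1 for degrees 0…5.
(1 + y² + y⁴) has coefficients 1,0,1,0,1,0,0,0,0,0,0,0,0 for degrees 0…12.
Finally multiplying by (1 + y³)³, the product of all factors after the first has coefficients 1,0,1,3,1,3,3,3,3,1,3,1,0 for degrees 0…12.
[y¹²] = 1·0 + 1·1 + 1·3 + 1·1 + 1·3 + 1·3 = 11.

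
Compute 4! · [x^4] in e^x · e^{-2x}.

1

The EGF product rule gives c_4 = Σ_{k_1+k_2=4} C(4; k_1,k_2) · ∏ g_i(k_i), where e^x gives (1)^k; e^{-2x} gives (-2)^k.
g_1(k) for k = 0…4: 1, 1, 1, 1, 1.
g_2(k) for k = 0…4: 1, -2, 4, -8, 16.
c_4 = Σ_k C(4,k)·g_1(k)·g_2(4−k) = 1·1·16 + 4·1·(-8) + 6·1·4 + 4·1·(-2) + 1·1·1 = 16 − 32 + 24 − 8 + 1 = 1.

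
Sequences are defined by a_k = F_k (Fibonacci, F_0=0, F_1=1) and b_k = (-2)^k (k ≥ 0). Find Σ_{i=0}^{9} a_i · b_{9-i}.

220

This is [x^9] in the product of the two ordinary generating functions.
Σ = 0·(-512) + 1·256 + 1·(-128) + 2·64 + 3·(-32) + 5·16 + 8·(-8) + 13·4 + 21·(-2) + 34·1 = 220.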